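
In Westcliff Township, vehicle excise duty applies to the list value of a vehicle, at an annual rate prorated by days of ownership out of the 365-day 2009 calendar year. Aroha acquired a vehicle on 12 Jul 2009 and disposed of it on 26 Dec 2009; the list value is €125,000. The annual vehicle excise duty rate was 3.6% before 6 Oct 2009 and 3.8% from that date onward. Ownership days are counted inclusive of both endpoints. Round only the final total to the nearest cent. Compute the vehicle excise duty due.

12 Jul – 5 Oct 2009: 86 days at 3.6% → €125,000 × 3.6% × 86/365 = €1,060.2740
6 Oct – 26 Dec 2009: 82 days at 3.8% → €125,000 × 3.8% × 82/365 = €1,067.1233
Total = €2,127.3973

€2,127.40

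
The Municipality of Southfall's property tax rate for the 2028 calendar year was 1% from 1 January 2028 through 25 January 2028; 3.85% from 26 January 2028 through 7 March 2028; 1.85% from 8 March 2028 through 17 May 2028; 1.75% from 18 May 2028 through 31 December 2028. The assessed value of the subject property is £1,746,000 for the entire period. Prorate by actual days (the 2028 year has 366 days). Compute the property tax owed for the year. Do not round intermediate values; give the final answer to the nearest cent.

£34,206.81

1 January – 25 January 2028: 25 days at 1% → £1,746,000 × 1% × 25/366 = £1,192.6230
26 January – 7 March 2028: 42 days at 3.85% → £1,746,000 × 3.85% × 42/366 = £7,713.8852
8 March – 17 May 2028: 71 days at 1.85% → £1,746,000 × 1.85% × 71/366 = £6,266.0410
18 May – 31 December 2028: 228 days at 1.75% → £1,746,000 × 1.75% × 228/366 = £19,034.2623
Total = £34,206.8115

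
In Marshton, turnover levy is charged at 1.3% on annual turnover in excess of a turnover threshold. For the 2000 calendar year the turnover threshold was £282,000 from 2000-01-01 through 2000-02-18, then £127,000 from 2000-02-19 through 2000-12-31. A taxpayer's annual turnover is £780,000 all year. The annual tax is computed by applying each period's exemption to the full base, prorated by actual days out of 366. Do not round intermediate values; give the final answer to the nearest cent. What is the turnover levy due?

2000-01-01 to 2000-02-18: 49 days, exemption £282,000 → (£780,000 − £282,000) × 1.3% × 49/366 = £866.7377
2000-02-19 to 2000-12-31: 317 days, exemption £127,000 → (£780,000 − £127,000) × 1.3% × 317/366 = £7,352.4945
Total = £8,219.2322

£8,219.23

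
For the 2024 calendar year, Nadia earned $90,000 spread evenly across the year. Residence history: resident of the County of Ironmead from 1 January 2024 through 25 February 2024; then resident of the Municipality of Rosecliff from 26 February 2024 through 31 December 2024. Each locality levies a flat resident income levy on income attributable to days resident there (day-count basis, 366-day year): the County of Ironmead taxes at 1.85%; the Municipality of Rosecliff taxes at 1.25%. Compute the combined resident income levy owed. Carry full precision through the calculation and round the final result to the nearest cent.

$1,207.62

The County of Ironmead, 1 January – 25 February 2024: 56 days → $90,000 × 1.85% × 56/366 = $254.7541
The Municipality of Rosecliff, 26 February – 31 December 2024: 310 days → $90,000 × 1.25% × 310/366 = $952.8689
Total = $1,207.6230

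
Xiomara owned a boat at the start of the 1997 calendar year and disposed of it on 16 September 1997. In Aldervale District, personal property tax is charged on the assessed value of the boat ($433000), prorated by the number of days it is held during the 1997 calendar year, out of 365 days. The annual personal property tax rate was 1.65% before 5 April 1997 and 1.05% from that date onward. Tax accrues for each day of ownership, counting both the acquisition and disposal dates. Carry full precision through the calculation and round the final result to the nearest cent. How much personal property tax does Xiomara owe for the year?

1 January – 4 April 1997: 94 days at 1.65% → $433000 × 1.65% × 94/365 = $1839.9534
5 April – 16 September 1997: 165 days at 1.05% → $433000 × 1.05% × 165/365 = $2055.2671
Total = $3895.2205

$3895.22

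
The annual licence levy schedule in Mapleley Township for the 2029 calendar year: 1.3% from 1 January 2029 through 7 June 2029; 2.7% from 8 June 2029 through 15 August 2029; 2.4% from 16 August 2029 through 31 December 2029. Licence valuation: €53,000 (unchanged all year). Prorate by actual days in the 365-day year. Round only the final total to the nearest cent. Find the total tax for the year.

1 January – 7 June 2029: 158 days at 1.3% → €53,000 × 1.3% × 158/365 = €298.2521
8 June – 15 August 2029: 69 days at 2.7% → €53,000 × 2.7% × 69/365 = €270.5178
16 August – 31 December 2029: 138 days at 2.4% → €53,000 × 2.4% × 138/365 = €480.9205
Total = €1,049.6904

€1,049.69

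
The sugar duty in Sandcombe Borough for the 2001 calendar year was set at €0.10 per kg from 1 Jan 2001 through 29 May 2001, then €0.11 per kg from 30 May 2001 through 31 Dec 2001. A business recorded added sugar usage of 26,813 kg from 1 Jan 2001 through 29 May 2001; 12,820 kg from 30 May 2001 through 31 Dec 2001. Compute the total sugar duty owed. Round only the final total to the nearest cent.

1 Jan – 29 May 2001: 26,813 kg at €0.10/kg → €2,681.30
30 May – 31 Dec 2001: 12,820 kg at €0.11/kg → €1,410.20

€4,091.50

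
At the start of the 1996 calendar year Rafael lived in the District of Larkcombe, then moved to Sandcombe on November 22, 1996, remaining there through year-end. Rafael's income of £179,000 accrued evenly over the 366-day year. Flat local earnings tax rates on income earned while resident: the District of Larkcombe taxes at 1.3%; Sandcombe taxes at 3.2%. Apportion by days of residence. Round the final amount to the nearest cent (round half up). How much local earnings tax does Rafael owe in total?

£2,698.69

The District of Larkcombe, January 1 – November 21, 1996: 326 days → £179,000 × 1.3% × 326/366 = £2,072.6831
Sandcombe, November 22 – December 31, 1996: 40 days → £179,000 × 3.2% × 40/366 = £626.0109
Total = £2,698.6940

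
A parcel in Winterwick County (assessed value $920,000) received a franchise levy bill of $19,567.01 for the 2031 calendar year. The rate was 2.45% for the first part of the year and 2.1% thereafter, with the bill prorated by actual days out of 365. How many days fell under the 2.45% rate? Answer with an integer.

Let d = days at the first rate; then 365 − d days at the second rate.
$920,000 × [2.45%·d + 2.1%·(365−d)] / 365 = $19,567.01
Solving gives d = 28, so the new rate took effect on January 29, 2031.

28 days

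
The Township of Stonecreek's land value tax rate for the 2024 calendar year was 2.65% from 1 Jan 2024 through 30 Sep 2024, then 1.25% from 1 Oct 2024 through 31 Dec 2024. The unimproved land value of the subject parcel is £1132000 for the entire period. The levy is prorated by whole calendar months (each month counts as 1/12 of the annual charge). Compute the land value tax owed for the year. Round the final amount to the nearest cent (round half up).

1 Jan – 30 Sep 2024: 9 months at 2.65% → £1132000 × 2.65% × 9/12 = £22498.5000
1 Oct – 31 Dec 2024: 3 months at 1.25% → £1132000 × 1.25% × 3/12 = £3537.5000
Total = £26036.0000

£26036.00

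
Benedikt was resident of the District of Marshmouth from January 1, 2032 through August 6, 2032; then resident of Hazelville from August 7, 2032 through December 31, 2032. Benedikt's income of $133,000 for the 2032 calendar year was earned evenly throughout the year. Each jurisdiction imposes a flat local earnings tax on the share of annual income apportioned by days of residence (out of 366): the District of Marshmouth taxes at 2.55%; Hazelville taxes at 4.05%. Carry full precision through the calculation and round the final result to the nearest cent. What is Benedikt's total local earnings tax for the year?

$4,192.77

The District of Marshmouth, January 1 – August 6, 2032: 219 days → $133,000 × 2.55% × 219/366 = $2,029.3402
Hazelville, August 7 – December 31, 2032: 147 days → $133,000 × 4.05% × 147/366 = $2,163.4303
Total = $4,192.7705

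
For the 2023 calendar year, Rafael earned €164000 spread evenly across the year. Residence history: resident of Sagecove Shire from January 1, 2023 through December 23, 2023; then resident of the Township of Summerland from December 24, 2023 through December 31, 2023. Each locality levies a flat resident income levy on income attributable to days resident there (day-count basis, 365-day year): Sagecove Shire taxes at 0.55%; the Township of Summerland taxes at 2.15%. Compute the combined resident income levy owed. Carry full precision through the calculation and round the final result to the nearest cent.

Sagecove Shire, January 1 – December 23, 2023: 357 days → €164000 × 0.55% × 357/365 = €882.2301
The Township of Summerland, December 24 – December 31, 2023: 8 days → €164000 × 2.15% × 8/365 = €77.2822
Total = €959.5123

€959.51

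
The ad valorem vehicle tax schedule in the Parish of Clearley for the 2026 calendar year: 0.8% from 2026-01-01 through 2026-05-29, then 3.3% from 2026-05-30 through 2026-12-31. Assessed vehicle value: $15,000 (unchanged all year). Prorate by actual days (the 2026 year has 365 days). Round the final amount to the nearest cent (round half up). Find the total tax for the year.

2026-01-01 to 2026-05-29: 149 days at 0.8% → $15,000 × 0.8% × 149/365 = $48.9863
2026-05-30 to 2026-12-31: 216 days at 3.3% → $15,000 × 3.3% × 216/365 = $292.9315
Total = $341.9178

$341.92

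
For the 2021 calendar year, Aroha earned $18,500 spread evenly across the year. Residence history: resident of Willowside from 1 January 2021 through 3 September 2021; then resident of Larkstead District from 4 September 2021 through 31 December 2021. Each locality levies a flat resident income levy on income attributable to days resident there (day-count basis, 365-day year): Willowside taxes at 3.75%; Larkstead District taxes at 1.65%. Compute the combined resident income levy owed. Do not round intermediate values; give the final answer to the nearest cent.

Willowside, 1 January – 3 September 2021: 246 days → $18,500 × 3.75% × 246/365 = $467.5685
Larkstead District, 4 September – 31 December 2021: 119 days → $18,500 × 1.65% × 119/365 = $99.5199
Total = $567.0884

$567.09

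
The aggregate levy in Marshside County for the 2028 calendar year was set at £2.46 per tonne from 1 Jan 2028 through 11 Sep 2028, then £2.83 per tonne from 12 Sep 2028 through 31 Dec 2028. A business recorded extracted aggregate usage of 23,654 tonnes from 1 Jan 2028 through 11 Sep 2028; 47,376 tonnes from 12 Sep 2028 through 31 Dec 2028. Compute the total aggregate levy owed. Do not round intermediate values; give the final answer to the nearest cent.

1 Jan – 11 Sep 2028: 23,654 tonnes at £2.46/tonne → £58,188.84
12 Sep – 31 Dec 2028: 47,376 tonnes at £2.83/tonne → £134,074.08

£192,262.92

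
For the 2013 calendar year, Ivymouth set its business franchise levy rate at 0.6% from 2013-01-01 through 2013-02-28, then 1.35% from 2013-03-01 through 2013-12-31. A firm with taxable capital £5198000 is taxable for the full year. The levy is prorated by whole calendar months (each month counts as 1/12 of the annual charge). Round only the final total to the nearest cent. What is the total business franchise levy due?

£63675.50

2013-01-01 to 2013-02-28: 2 months at 0.6% → £5198000 × 0.6% × 2/12 = £5198.0000
2013-03-01 to 2013-12-31: 10 months at 1.35% → £5198000 × 1.35% × 10/12 = £58477.5000
Total = £63675.5000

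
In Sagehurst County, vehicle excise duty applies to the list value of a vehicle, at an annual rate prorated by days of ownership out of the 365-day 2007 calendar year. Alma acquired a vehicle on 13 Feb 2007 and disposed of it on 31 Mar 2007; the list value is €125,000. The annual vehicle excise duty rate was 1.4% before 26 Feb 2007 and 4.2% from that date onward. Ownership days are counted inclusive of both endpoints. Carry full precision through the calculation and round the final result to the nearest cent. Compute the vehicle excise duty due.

€551.37

13 Feb – 25 Feb 2007: 13 days at 1.4% → €125,000 × 1.4% × 13/365 = €62.3288
26 Feb – 31 Mar 2007: 34 days at 4.2% → €125,000 × 4.2% × 34/365 = €489.0411
Total = €551.3699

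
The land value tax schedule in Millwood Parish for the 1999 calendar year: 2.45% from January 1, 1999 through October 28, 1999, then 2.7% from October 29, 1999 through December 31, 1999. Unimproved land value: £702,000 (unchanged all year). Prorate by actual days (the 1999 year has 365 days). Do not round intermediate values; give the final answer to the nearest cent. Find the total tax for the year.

January 1 – October 28, 1999: 301 days at 2.45% → £702,000 × 2.45% × 301/365 = £14,183.2849
October 29 – December 31, 1999: 64 days at 2.7% → £702,000 × 2.7% × 64/365 = £3,323.4411
Total = £17,506.7260

£17,506.73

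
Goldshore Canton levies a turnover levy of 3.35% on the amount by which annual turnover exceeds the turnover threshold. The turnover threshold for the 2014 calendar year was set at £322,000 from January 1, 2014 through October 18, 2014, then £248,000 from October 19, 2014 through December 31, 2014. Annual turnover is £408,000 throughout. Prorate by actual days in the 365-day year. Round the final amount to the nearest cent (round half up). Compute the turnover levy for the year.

January 1 – October 18, 2014: 291 days, exemption £322,000 → (£408,000 − £322,000) × 3.35% × 291/365 = £2,296.9068
October 19 – December 31, 2014: 74 days, exemption £248,000 → (£408,000 − £248,000) × 3.35% × 74/365 = £1,086.6849
Total = £3,383.5918

£3,383.59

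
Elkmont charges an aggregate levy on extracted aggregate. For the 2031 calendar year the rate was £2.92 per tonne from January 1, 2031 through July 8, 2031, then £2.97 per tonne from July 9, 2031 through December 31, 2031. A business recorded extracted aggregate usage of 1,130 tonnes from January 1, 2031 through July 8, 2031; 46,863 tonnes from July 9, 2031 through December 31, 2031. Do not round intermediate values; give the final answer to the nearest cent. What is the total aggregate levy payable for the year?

£142482.71

January 1 – July 8, 2031: 1,130 tonnes at £2.92/tonne → £3299.60
July 9 – December 31, 2031: 46,863 tonnes at £2.97/tonne → £139183.11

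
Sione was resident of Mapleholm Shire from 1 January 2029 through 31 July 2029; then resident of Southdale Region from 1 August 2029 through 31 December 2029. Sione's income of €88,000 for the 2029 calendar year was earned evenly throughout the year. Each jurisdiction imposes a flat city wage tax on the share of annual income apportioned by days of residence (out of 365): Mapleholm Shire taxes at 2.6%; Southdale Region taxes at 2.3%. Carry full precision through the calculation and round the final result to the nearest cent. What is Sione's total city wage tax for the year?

Mapleholm Shire, 1 January – 31 July 2029: 212 days → €88,000 × 2.6% × 212/365 = €1,328.9205
Southdale Region, 1 August – 31 December 2029: 153 days → €88,000 × 2.3% × 153/365 = €848.4164
Total = €2,177.3370

€2,177.34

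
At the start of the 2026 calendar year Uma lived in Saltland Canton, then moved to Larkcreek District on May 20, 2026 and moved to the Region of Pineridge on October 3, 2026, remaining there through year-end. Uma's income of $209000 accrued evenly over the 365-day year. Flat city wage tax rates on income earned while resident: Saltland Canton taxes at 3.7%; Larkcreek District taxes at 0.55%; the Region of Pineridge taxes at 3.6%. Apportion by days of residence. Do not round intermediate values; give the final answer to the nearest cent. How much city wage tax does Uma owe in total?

Saltland Canton, January 1 – May 19, 2026: 139 days → $209000 × 3.7% × 139/365 = $2944.8959
Larkcreek District, May 20 – October 2, 2026: 136 days → $209000 × 0.55% × 136/365 = $428.3068
The Region of Pineridge, October 3 – December 31, 2026: 90 days → $209000 × 3.6% × 90/365 = $1855.2329
Total = $5228.4356

$5228.44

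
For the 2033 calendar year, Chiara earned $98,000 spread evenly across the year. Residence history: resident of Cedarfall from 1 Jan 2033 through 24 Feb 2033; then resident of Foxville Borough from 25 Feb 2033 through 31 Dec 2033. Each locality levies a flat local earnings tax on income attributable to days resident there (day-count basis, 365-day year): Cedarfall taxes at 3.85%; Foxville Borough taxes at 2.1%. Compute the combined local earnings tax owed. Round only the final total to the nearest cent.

Cedarfall, 1 Jan – 24 Feb 2033: 55 days → $98,000 × 3.85% × 55/365 = $568.5342
Foxville Borough, 25 Feb – 31 Dec 2033: 310 days → $98,000 × 2.1% × 310/365 = $1,747.8904
Total = $2,316.4247

$2,316.42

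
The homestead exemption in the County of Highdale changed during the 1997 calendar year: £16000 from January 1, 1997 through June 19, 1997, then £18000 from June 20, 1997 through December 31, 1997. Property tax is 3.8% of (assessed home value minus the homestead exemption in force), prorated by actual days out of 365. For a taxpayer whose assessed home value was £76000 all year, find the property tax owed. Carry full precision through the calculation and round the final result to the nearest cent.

£2239.40

January 1 – June 19, 1997: 170 days, exemption £16000 → (£76000 − £16000) × 3.8% × 170/365 = £1061.9178
June 20 – December 31, 1997: 195 days, exemption £18000 → (£76000 − £18000) × 3.8% × 195/365 = £1177.4795
Total = £2239.3973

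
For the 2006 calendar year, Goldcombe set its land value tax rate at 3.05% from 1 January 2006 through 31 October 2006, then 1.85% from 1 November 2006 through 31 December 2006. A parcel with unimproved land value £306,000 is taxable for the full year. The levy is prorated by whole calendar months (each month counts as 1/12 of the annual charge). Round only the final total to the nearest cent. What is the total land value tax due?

£8,721.00

1 January – 31 October 2006: 10 months at 3.05% → £306,000 × 3.05% × 10/12 = £7,777.5000
1 November – 31 December 2006: 2 months at 1.85% → £306,000 × 1.85% × 2/12 = £943.5000
Total = £8,721.0000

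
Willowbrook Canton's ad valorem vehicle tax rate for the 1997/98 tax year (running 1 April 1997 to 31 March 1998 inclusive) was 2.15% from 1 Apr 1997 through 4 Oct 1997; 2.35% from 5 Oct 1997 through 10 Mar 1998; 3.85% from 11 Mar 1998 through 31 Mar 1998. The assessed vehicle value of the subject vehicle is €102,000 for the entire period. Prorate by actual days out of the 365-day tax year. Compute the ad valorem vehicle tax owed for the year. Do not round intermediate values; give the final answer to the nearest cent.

€2,380.51

1 Apr – 4 Oct 1997: 187 days at 2.15% → €102,000 × 2.15% × 187/365 = €1,123.5370
5 Oct 1997 – 10 Mar 1998: 157 days at 2.35% → €102,000 × 2.35% × 157/365 = €1,031.0384
11 Mar – 31 Mar 1998: 21 days at 3.85% → €102,000 × 3.85% × 21/365 = €225.9370
Total = €2,380.5123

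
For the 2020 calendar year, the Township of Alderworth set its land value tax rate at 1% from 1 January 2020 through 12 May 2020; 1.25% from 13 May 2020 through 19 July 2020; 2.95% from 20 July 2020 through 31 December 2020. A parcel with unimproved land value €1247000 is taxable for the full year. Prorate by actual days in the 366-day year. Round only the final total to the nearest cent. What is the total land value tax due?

1 January – 12 May 2020: 133 days at 1% → €1247000 × 1% × 133/366 = €4531.4481
13 May – 19 July 2020: 68 days at 1.25% → €1247000 × 1.25% × 68/366 = €2896.0383
20 July – 31 December 2020: 165 days at 2.95% → €1247000 × 2.95% × 165/366 = €16584.0779
Total = €24011.5642

€24011.56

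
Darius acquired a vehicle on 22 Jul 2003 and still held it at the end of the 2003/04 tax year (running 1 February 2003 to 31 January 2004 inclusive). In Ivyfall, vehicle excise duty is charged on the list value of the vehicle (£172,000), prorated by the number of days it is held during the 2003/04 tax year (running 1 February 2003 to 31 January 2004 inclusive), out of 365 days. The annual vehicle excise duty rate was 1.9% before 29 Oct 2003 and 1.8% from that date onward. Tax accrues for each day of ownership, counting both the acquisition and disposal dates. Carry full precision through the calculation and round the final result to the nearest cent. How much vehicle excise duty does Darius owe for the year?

22 Jul – 28 Oct 2003: 99 days at 1.9% → £172,000 × 1.9% × 99/365 = £886.3890
29 Oct 2003 – 31 Jan 2004: 95 days at 1.8% → £172,000 × 1.8% × 95/365 = £805.8082
Total = £1,692.1973

£1,692.20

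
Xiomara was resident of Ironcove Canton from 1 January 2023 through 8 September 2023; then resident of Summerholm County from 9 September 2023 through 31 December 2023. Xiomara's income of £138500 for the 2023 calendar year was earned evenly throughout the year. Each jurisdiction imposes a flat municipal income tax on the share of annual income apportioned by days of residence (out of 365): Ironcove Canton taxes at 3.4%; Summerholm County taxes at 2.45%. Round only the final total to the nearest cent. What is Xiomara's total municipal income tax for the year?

Ironcove Canton, 1 January – 8 September 2023: 251 days → £138500 × 3.4% × 251/365 = £3238.2438
Summerholm County, 9 September – 31 December 2023: 114 days → £138500 × 2.45% × 114/365 = £1059.8096
Total = £4298.0534

£4298.05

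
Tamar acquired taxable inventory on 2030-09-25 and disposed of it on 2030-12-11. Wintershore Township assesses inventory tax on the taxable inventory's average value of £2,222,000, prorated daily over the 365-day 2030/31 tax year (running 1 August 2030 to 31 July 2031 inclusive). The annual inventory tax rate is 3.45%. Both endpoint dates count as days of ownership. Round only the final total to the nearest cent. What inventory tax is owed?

Days held (2030-09-25 to 2030-12-11): 78 out of 365
Tax = £2,222,000 × 3.45% × 78/365 = £16,381.9233

£16,381.92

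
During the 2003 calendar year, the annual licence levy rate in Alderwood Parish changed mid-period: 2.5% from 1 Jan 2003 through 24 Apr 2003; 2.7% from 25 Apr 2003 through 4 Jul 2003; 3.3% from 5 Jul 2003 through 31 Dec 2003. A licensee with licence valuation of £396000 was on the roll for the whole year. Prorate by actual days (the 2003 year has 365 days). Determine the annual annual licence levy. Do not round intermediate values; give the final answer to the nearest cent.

1 Jan – 24 Apr 2003: 114 days at 2.5% → £396000 × 2.5% × 114/365 = £3092.0548
25 Apr – 4 Jul 2003: 71 days at 2.7% → £396000 × 2.7% × 71/365 = £2079.8137
5 Jul – 31 Dec 2003: 180 days at 3.3% → £396000 × 3.3% × 180/365 = £6444.4932
Total = £11616.3616

£11616.36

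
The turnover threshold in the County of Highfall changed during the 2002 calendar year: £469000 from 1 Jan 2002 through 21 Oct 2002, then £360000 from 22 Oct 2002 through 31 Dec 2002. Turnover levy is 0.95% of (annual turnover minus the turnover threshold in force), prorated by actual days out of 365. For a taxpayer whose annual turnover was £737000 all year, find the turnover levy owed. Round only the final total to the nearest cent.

1 Jan – 21 Oct 2002: 294 days, exemption £469000 → (£737000 − £469000) × 0.95% × 294/365 = £2050.7507
22 Oct – 31 Dec 2002: 71 days, exemption £360000 → (£737000 − £360000) × 0.95% × 71/365 = £696.6753
Total = £2747.4260

£2747.43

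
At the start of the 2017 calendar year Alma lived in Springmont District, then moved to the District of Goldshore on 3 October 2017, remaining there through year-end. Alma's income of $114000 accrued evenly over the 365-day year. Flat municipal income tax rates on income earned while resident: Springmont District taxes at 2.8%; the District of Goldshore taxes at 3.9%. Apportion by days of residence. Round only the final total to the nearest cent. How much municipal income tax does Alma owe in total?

$3501.21

Springmont District, 1 January – 2 October 2017: 275 days → $114000 × 2.8% × 275/365 = $2404.9315
The District of Goldshore, 3 October – 31 December 2017: 90 days → $114000 × 3.9% × 90/365 = $1096.2740
Total = $3501.2055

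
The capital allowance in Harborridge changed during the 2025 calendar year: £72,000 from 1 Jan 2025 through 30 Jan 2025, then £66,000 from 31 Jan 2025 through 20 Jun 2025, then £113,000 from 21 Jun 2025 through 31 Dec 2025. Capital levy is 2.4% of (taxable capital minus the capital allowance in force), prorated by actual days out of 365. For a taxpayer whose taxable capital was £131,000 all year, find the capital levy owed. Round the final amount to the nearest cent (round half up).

£948.62

1 Jan – 30 Jan 2025: 30 days, exemption £72,000 → (£131,000 − £72,000) × 2.4% × 30/365 = £116.3836
31 Jan – 20 Jun 2025: 141 days, exemption £66,000 → (£131,000 − £66,000) × 2.4% × 141/365 = £602.6301
21 Jun – 31 Dec 2025: 194 days, exemption £113,000 → (£131,000 − £113,000) × 2.4% × 194/365 = £229.6110
Total = £948.6247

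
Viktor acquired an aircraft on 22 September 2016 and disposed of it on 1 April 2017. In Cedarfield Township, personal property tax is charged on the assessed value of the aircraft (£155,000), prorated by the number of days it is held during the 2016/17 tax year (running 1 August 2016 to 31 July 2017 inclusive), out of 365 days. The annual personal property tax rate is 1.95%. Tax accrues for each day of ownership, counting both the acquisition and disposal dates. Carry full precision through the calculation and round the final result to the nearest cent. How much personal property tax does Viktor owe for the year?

Days held (22 September 2016 – 1 April 2017): 192 out of 365
Tax = £155,000 × 1.95% × 192/365 = £1,589.9178

£1,589.92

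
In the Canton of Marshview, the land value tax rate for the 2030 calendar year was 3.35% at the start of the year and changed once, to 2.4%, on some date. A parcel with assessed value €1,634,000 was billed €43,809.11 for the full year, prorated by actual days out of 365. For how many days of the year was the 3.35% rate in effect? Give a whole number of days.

Let d = days at the first rate; then 365 − d days at the second rate.
€1,634,000 × [3.35%·d + 2.4%·(365−d)] / 365 = €43,809.11
Solving gives d = 108, so the new rate took effect on 19 Apr 2030.

108 days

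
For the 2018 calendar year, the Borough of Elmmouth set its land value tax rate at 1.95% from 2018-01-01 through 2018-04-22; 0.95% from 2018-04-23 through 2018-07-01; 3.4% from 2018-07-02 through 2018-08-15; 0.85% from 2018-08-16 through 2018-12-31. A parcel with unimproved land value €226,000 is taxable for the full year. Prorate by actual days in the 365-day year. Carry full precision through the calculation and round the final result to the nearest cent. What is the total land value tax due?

€3,437.68

2018-01-01 to 2018-04-22: 112 days at 1.95% → €226,000 × 1.95% × 112/365 = €1,352.2849
2018-04-23 to 2018-07-01: 70 days at 0.95% → €226,000 × 0.95% × 70/365 = €411.7534
2018-07-02 to 2018-08-15: 45 days at 3.4% → €226,000 × 3.4% × 45/365 = €947.3425
2018-08-16 to 2018-12-31: 138 days at 0.85% → €226,000 × 0.85% × 138/365 = €726.2959
Total = €3,437.6767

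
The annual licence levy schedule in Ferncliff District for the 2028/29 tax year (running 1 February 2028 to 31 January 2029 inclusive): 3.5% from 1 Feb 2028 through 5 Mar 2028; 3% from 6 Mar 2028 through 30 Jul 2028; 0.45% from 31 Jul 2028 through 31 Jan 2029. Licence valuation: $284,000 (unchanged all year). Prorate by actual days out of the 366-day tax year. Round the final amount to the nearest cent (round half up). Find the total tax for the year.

$4,991.34

1 Feb – 5 Mar 2028: 34 days at 3.5% → $284,000 × 3.5% × 34/366 = $923.3880
6 Mar – 30 Jul 2028: 147 days at 3% → $284,000 × 3% × 147/366 = $3,421.9672
31 Jul 2028 – 31 Jan 2029: 185 days at 0.45% → $284,000 × 0.45% × 185/366 = $645.9836
Total = $4,991.3388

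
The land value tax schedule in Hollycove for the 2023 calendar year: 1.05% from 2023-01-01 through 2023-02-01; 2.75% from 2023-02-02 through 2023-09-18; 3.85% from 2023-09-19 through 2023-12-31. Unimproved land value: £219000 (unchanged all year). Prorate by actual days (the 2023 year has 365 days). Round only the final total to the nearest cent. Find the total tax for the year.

£6382.50

2023-01-01 to 2023-02-01: 32 days at 1.05% → £219000 × 1.05% × 32/365 = £201.6000
2023-02-02 to 2023-09-18: 229 days at 2.75% → £219000 × 2.75% × 229/365 = £3778.5000
2023-09-19 to 2023-12-31: 104 days at 3.85% → £219000 × 3.85% × 104/365 = £2402.4000
Total = £6382.5000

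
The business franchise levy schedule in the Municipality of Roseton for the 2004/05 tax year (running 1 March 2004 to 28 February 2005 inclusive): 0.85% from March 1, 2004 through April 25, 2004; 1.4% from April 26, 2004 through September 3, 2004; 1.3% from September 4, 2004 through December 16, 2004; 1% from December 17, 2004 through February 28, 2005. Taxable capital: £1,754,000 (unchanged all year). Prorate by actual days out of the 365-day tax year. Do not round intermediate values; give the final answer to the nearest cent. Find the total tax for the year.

March 1 – April 25, 2004: 56 days at 0.85% → £1,754,000 × 0.85% × 56/365 = £2,287.4082
April 26 – September 3, 2004: 131 days at 1.4% → £1,754,000 × 1.4% × 131/365 = £8,813.2493
September 4 – December 16, 2004: 104 days at 1.3% → £1,754,000 × 1.3% × 104/365 = £6,497.0082
December 17, 2004 – February 28, 2005: 74 days at 1% → £1,754,000 × 1% × 74/365 = £3,556.0548
Total = £21,153.7205

£21,153.72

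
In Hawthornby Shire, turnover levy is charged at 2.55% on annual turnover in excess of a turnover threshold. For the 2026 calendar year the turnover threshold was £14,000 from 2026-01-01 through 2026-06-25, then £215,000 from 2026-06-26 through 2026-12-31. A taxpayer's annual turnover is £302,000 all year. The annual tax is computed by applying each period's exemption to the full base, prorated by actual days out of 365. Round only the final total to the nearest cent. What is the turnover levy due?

2026-01-01 to 2026-06-25: 176 days, exemption £14,000 → (£302,000 − £14,000) × 2.55% × 176/365 = £3,541.2164
2026-06-26 to 2026-12-31: 189 days, exemption £215,000 → (£302,000 − £215,000) × 2.55% × 189/365 = £1,148.7575
Total = £4,689.9740

£4,689.97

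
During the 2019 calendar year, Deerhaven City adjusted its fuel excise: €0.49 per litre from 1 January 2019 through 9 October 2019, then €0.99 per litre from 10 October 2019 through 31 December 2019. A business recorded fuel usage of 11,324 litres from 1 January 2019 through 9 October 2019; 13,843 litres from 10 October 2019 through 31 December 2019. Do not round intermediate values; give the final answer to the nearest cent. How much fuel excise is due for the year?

€19,253.33

1 January – 9 October 2019: 11,324 litres at €0.49/litre → €5,548.76
10 October – 31 December 2019: 13,843 litres at €0.99/litre → €13,704.57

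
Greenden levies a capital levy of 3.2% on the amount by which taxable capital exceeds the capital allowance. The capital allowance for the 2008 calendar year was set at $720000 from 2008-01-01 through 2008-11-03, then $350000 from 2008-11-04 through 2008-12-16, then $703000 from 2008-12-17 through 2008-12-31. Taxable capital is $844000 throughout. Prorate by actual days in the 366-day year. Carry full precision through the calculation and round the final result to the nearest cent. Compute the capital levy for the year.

$5381.33

2008-01-01 to 2008-11-03: 308 days, exemption $720000 → ($844000 − $720000) × 3.2% × 308/366 = $3339.1913
2008-11-04 to 2008-12-16: 43 days, exemption $350000 → ($844000 − $350000) × 3.2% × 43/366 = $1857.2240
2008-12-17 to 2008-12-31: 15 days, exemption $703000 → ($844000 − $703000) × 3.2% × 15/366 = $184.9180
Total = $5381.3333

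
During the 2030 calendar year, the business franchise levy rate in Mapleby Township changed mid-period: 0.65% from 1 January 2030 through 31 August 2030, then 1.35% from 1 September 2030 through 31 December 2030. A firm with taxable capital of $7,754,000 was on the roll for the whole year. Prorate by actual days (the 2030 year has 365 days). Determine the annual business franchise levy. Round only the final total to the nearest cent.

$68,543.24

1 January – 31 August 2030: 243 days at 0.65% → $7,754,000 × 0.65% × 243/365 = $33,554.6384
1 September – 31 December 2030: 122 days at 1.35% → $7,754,000 × 1.35% × 122/365 = $34,988.5973
Total = $68,543.2356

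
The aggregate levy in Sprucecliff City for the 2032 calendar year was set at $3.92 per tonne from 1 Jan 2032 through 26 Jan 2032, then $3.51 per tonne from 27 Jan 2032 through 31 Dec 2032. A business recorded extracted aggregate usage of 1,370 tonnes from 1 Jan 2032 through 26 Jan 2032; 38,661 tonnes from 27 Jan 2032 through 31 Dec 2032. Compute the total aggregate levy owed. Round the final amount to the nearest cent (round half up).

1 Jan – 26 Jan 2032: 1,370 tonnes at $3.92/tonne → $5,370.40
27 Jan – 31 Dec 2032: 38,661 tonnes at $3.51/tonne → $135,700.11

$141,070.51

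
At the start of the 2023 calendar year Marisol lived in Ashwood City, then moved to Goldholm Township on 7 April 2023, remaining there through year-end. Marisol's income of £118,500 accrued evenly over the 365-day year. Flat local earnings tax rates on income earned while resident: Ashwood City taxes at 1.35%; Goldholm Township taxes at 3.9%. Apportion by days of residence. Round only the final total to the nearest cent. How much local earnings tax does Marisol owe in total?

Ashwood City, 1 January – 6 April 2023: 96 days → £118,500 × 1.35% × 96/365 = £420.7562
Goldholm Township, 7 April – 31 December 2023: 269 days → £118,500 × 3.9% × 269/365 = £3,405.9822
Total = £3,826.7384

£3,826.74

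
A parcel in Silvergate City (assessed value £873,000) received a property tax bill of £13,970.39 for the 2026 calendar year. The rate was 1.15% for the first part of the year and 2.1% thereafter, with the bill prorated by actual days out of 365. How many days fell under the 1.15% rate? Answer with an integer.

Let d = days at the first rate; then 365 − d days at the second rate.
£873,000 × [1.15%·d + 2.1%·(365−d)] / 365 = £13,970.39
Solving gives d = 192, so the new rate took effect on 12 July 2026.

192 days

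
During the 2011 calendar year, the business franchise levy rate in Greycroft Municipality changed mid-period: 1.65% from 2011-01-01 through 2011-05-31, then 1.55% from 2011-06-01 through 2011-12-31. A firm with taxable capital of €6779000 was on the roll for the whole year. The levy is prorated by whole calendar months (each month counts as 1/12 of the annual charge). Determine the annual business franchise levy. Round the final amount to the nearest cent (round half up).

2011-01-01 to 2011-05-31: 5 months at 1.65% → €6779000 × 1.65% × 5/12 = €46605.6250
2011-06-01 to 2011-12-31: 7 months at 1.55% → €6779000 × 1.55% × 7/12 = €61293.4583
Total = €107899.0833

€107899.08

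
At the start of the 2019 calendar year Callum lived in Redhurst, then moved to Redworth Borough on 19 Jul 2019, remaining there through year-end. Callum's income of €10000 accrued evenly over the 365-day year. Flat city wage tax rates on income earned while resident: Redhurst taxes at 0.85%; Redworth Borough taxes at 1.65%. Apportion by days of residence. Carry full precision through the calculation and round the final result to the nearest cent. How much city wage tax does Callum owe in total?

€121.38

Redhurst, 1 Jan – 18 Jul 2019: 199 days → €10000 × 0.85% × 199/365 = €46.3425
Redworth Borough, 19 Jul – 31 Dec 2019: 166 days → €10000 × 1.65% × 166/365 = €75.0411
Total = €121.3836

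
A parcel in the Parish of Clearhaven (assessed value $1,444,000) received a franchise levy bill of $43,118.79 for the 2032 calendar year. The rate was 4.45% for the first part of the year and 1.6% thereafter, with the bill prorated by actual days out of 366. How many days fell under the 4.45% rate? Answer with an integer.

178 days

Let d = days at the first rate; then 366 − d days at the second rate.
$1,444,000 × [4.45%·d + 1.6%·(366−d)] / 366 = $43,118.79
Solving gives d = 178, so the new rate took effect on 27 June 2032.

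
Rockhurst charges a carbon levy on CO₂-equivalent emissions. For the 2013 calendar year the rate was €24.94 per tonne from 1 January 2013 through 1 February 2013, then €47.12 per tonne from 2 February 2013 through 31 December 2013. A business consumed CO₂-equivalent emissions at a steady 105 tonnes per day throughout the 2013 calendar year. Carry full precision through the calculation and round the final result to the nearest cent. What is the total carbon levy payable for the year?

1 January – 1 February 2013: 32 days × 105 tonnes/day = 3,360 tonnes at €24.94/tonne → €83,798.40
2 February – 31 December 2013: 333 days × 105 tonnes/day = 34,965 tonnes at €47.12/tonne → €1,647,550.80

€1,731,349.20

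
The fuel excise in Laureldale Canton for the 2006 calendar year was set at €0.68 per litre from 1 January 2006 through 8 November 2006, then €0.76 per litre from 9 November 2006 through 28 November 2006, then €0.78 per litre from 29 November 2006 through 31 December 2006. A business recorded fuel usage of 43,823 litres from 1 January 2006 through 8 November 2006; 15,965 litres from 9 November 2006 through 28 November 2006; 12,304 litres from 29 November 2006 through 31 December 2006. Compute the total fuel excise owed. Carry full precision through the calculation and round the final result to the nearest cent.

€51,530.16

1 January – 8 November 2006: 43,823 litres at €0.68/litre → €29,799.64
9 November – 28 November 2006: 15,965 litres at €0.76/litre → €12,133.40
29 November – 31 December 2006: 12,304 litres at €0.78/litre → €9,597.12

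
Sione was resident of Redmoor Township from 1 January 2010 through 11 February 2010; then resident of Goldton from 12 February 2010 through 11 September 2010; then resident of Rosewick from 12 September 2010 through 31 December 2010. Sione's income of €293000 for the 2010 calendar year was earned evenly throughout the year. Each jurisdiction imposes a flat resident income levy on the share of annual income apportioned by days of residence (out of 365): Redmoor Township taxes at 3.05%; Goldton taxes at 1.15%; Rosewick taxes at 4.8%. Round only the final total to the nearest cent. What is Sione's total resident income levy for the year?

€7262.39

Redmoor Township, 1 January – 11 February 2010: 42 days → €293000 × 3.05% × 42/365 = €1028.3096
Goldton, 12 February – 11 September 2010: 212 days → €293000 × 1.15% × 212/365 = €1957.0795
Rosewick, 12 September – 31 December 2010: 111 days → €293000 × 4.8% × 111/365 = €4276.9973
Total = €7262.3863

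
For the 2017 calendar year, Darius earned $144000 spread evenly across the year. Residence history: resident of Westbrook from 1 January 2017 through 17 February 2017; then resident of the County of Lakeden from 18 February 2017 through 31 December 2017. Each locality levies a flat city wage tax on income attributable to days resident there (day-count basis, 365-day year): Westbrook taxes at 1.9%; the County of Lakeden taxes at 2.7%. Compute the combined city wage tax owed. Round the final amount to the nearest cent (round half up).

$3736.50

Westbrook, 1 January – 17 February 2017: 48 days → $144000 × 1.9% × 48/365 = $359.8027
The County of Lakeden, 18 February – 31 December 2017: 317 days → $144000 × 2.7% × 317/365 = $3376.7014
Total = $3736.5041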